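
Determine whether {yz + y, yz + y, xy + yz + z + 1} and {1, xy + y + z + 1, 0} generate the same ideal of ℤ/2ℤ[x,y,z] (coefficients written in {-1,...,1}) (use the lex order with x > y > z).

No, the ideals differ.

Since reduced Gröbner bases are canonical representatives of ideals under a given ordering, it suffices to compute and compare them.
Buchberger on the first generating set:
f_1 = yz + y, LT = yz.
f_2 = yz + y, LT = yz.
f_3 = xy + yz + z + 1, LT = xy.

S(f_1,f_3): lcm = xyz. S = xy + yz² + z² + z.
  reduce S modulo (f_1, f_2, f_3):
  remainder z² + 1 ≠ 0; add g_4 = z² + 1 to the basis.

The other S-polynomials (S(f_1,f_2), S(f_2,f_3), S(f_1,g_4), S(f_2,g_4), S(f_3,g_4)) all reduce to 0 modulo the current basis, so we have a Gröbner basis.
Inter-reduce: drop elements whose leading term is divisible by another's, tail-reduce, and make monic.
Reduced Gröbner basis: {xy + y + z + 1, yz + y, z² + 1}.

Buchberger on the second generating set:
h_1 = 1, LT = 1.
h_2 = xy + y + z + 1, LT = xy.

The S-polynomials (S(h_1,h_2)) all reduce to 0 modulo the current basis, so we have a Gröbner basis.
Inter-reduce: drop elements whose leading term is divisible by another's, tail-reduce, and make monic.
Reduced Gröbner basis: {1}.

The bases are distinct; the ideals are different.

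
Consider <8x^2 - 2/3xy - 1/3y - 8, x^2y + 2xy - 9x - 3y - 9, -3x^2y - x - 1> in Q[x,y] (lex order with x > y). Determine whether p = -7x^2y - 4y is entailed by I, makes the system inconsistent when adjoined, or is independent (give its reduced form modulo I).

First compute the reduced Gröbner basis of I by Buchberger's algorithm.
f_1 = 8x^2 - 2/3xy - 1/3y - 8, LT = x^2.
f_2 = x^2y + 2xy - 9x - 3y - 9, LT = x^2y.
f_3 = -3x^2y - x - 1, LT = x^2y.

S(f_1,f_2): lcm = x^2y. S = -1/12xy^2 - 2xy + 9x - 1/24y^2 + 2y + 9.
  leading term xy^2: no divisor's leading term divides it; move -1/12xy^2 to the remainder.
  leading term xy: no divisor's leading term divides it; move -2xy to the remainder.
  leading term x: no divisor's leading term divides it; move 9x to the remainder.
  leading term y^2: no divisor's leading term divides it; move -1/24y^2 to the remainder.
  leading term y: no divisor's leading term divides it; move 2y to the remainder.
  leading term 1: no divisor's leading term divides it; move 9 to the remainder.
  remainder -1/12xy^2 - 2xy + 9x - 1/24y^2 + 2y + 9 ≠ 0; add h_4 = -1/12xy^2 - 2xy + 9x - 1/24y^2 + 2y + 9 to the basis.

S(f_1,f_3): lcm = x^2y. S = -1/12xy^2 - 1/3x - 1/24y^2 - y - 1/3.
  leading term xy^2: subtract (1)·h_4 from -1/12xy^2 - 1/3x - 1/24y^2 - y - 1/3 → 2xy - 28/3x - 3y - 28/3
  leading term xy: no divisor's leading term divides it; move 2xy to the remainder.
  leading term x: no divisor's leading term divides it; move -28/3x to the remainder.
  leading term y: no divisor's leading term divides it; move -3y to the remainder.
  leading term 1: no divisor's leading term divides it; move -28/3 to the remainder.
  remainder 2xy - 28/3x - 3y - 28/3 ≠ 0; add h_5 = 2xy - 28/3x - 3y - 28/3 to the basis.

S(f_1,h_4): lcm = x^2y^2. S = -24x^2y + 108x^2 - 1/12xy^3 - 1/2xy^2 + 24xy + 108x - 1/24y^3 - y^2.
  leading term x^2y: subtract (-3y)·f_1 from -24x^2y + 108x^2 - 1/12xy^3 - 1/2xy^2 + 24xy + 108x - 1/24y^3 - y^2 → 108x^2 - 1/12xy^3 - 5/2xy^2 + 24xy + 108x - 1/24y^3 - 2y^2 - 24y
  leading term x^2: subtract (27/2)·f_1 from 108x^2 - 1/12xy^3 - 5/2xy^2 + 24xy + 108x - 1/24y^3 - 2y^2 - 24y → -1/12xy^3 - 5/2xy^2 + 33xy + 108x - 1/24y^3 - 2y^2 - 39/2y + 108
  leading term xy^3: subtract (y)·h_4 from -1/12xy^3 - 5/2xy^2 + 33xy + 108x - 1/24y^3 - 2y^2 - 39/2y + 108 → -1/2xy^2 + 24xy + 108x - 4y^2 - 57/2y + 108
  leading term xy^2: subtract (6)·h_4 from -1/2xy^2 + 24xy + 108x - 4y^2 - 57/2y + 108 → 36xy + 54x - 15/4y^2 - 81/2y + 54
  leading term xy: subtract (18)·h_5 from 36xy + 54x - 15/4y^2 - 81/2y + 54 → 222x - 15/4y^2 + 27/2y + 222
  leading term x: no divisor's leading term divides it; move 222x to the remainder.
  leading term y^2: no divisor's leading term divides it; move -15/4y^2 to the remainder.
  leading term y: no divisor's leading term divides it; move 27/2y to the remainder.
  leading term 1: no divisor's leading term divides it; move 222 to the remainder.
  remainder 222x - 15/4y^2 + 27/2y + 222 ≠ 0; add h_6 = 222x - 15/4y^2 + 27/2y + 222 to the basis.

S(f_3,h_4): lcm = x^2y^2. S = -24x^2y + 108x^2 - 1/2xy^2 + 73/3xy + 108x + 1/3y.
  leading term x^2y: subtract (-3y)·f_1 from -24x^2y + 108x^2 - 1/2xy^2 + 73/3xy + 108x + 1/3y → 108x^2 - 5/2xy^2 + 73/3xy + 108x - y^2 - 71/3y
  leading term x^2: subtract (27/2)·f_1 from 108x^2 - 5/2xy^2 + 73/3xy + 108x - y^2 - 71/3y → -5/2xy^2 + 100/3xy + 108x - y^2 - 115/6y + 108
  leading term xy^2: subtract (30)·h_4 from -5/2xy^2 + 100/3xy + 108x - y^2 - 115/6y + 108 → 280/3xy - 162x + 1/4y^2 - 475/6y - 162
  leading term xy: subtract (140/3)·h_5 from 280/3xy - 162x + 1/4y^2 - 475/6y - 162 → 2462/9x + 1/4y^2 + 365/6y + 2462/9
  leading term x: subtract (1231/999)·h_6 from 2462/9x + 1/4y^2 + 365/6y + 2462/9 → 1622/333y^2 + 4906/111y
  leading term y^2: no divisor's leading term divides it; move 1622/333y^2 to the remainder.
  leading term y: no divisor's leading term divides it; move 4906/111y to the remainder.
  remainder 1622/333y^2 + 4906/111y ≠ 0; add h_7 = 1622/333y^2 + 4906/111y to the basis.

S(f_1,h_5): lcm = x^2y. S = 14/3x^2 - 1/12xy^2 + 3/2xy + 14/3x - 1/24y^2 - y.
  leading term x^2: subtract (7/12)·f_1 from 14/3x^2 - 1/12xy^2 + 3/2xy + 14/3x - 1/24y^2 - y → -1/12xy^2 + 17/9xy + 14/3x - 1/24y^2 - 29/36y + 14/3
  leading term xy^2: subtract (1)·h_4 from -1/12xy^2 + 17/9xy + 14/3x - 1/24y^2 - 29/36y + 14/3 → 35/9xy - 13/3x - 101/36y - 13/3
  leading term xy: subtract (35/18)·h_5 from 35/9xy - 13/3x - 101/36y - 13/3 → 373/27x + 109/36y + 373/27
  leading term x: subtract (373/5994)·h_6 from 373/27x + 109/36y + 373/27 → 1865/7992y^2 + 1457/666y
  leading term y^2: subtract (1865/38928)·h_7 from 1865/7992y^2 + 1457/666y → 4099/58392y
  leading term y: no divisor's leading term divides it; move 4099/58392y to the remainder.
  remainder 4099/58392y ≠ 0; add h_8 = 4099/58392y to the basis.

The other S-polynomials (S(f_2,f_3), S(f_2,h_4), S(f_2,h_5), S(f_3,h_5), S(h_4,h_5), S(f_1,h_6), S(f_2,h_6), S(f_3,h_6), S(h_4,h_6), S(h_5,h_6), S(f_1,h_7), S(f_2,h_7), S(f_3,h_7), S(h_4,h_7), S(h_5,h_7), S(h_6,h_7), S(f_1,h_8), S(f_2,h_8), S(f_3,h_8), S(h_4,h_8), S(h_5,h_8), S(h_6,h_8), S(h_7,h_8)) all reduce to 0 modulo the current basis, so we have a Gröbner basis.
Inter-reduce: drop elements whose leading term is divisible by another's, tail-reduce, and make monic.
Reduced Gröbner basis: {x + 1, y}.
Label its elements g_1 = x + 1, g_2 = y.

Reduce p = -7x^2y - 4y modulo G:
  leading term x^2y: subtract (-7xy)·g_1 from -7x^2y - 4y → 7xy - 4y
  leading term xy: subtract (7y)·g_1 from 7xy - 4y → -11y
  leading term y: subtract (-11)·g_2 from -11y → 0
  normal form = 0.
Since the normal form is 0, p ∈ I.

-7x^2y - 4y lies in I (it reduces to 0).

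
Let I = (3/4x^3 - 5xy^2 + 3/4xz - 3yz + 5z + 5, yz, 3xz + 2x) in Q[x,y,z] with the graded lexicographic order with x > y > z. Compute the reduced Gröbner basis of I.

f_1 = 3/4x^3 - 5xy^2 + 3/4xz - 3yz + 5z + 5, LT = x^3.
f_2 = yz, LT = yz.
f_3 = 3xz + 2x, LT = xz.

S(f_1,f_3): lcm = x^3z. S = -20/3xy^2z - 2/3x^3 + xz^2 - 4yz^2 + 20/3z^2 + 20/3z.
  reduce S modulo (f_1, f_2, f_3):
  remainder -40/9xy^2 + 20/3z^2 + 100/9z + 40/9 ≠ 0; add g_4 = -40/9xy^2 + 20/3z^2 + 100/9z + 40/9 to the basis.

S(f_2,f_3): lcm = xyz. S = -2/3xy.
  reduce S modulo (f_1, f_2, f_3, g_4):
  remainder -2/3xy ≠ 0; add g_5 = -2/3xy to the basis.

S(f_2,g_4): lcm = xy^2z. S = 3/2z^3 + 5/2z^2 + z.
  reduce S modulo (f_1, f_2, f_3, g_4, g_5):
  remainder 3/2z^3 + 5/2z^2 + z ≠ 0; add g_6 = 3/2z^3 + 5/2z^2 + z to the basis.

S(f_3,g_4): lcm = xy^2z. S = 2/3xy^2 + 3/2z^3 + 5/2z^2 + z.
  reduce S modulo (f_1, f_2, f_3, g_4, g_5, g_6):
  remainder z^2 + 5/3z + 2/3 ≠ 0; add g_7 = z^2 + 5/3z + 2/3 to the basis.

S(f_2,g_7): lcm = yz^2. S = -5/3yz - 2/3y.
  reduce S modulo (f_1, f_2, f_3, g_4, g_5, g_6, g_7):
  remainder -2/3y ≠ 0; add g_8 = -2/3y to the basis.

The other S-polynomials (S(f_1,f_2), S(f_1,g_4), S(f_1,g_5), S(f_2,g_5), S(f_3,g_5), S(g_4,g_5), S(f_1,g_6), S(f_2,g_6), S(f_3,g_6), S(g_4,g_6), S(g_5,g_6), S(f_1,g_7), S(f_3,g_7), S(g_4,g_7), S(g_5,g_7), S(g_6,g_7), S(f_1,g_8), S(f_2,g_8), S(f_3,g_8), S(g_4,g_8), S(g_5,g_8), S(g_6,g_8), S(g_7,g_8)) all reduce to 0 modulo the current basis, so we have a Gröbner basis.
Inter-reduce: drop elements whose leading term is divisible by another's, tail-reduce, and make monic.

G = {x^3 - 2/3x + 20/3z + 20/3, xz + 2/3x, z^2 + 5/3z + 2/3, y}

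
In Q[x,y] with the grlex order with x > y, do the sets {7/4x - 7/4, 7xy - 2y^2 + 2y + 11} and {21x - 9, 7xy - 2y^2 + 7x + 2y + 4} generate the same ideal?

No, the ideals differ.

Since reduced Gröbner bases are canonical representatives of ideals under a given ordering, it suffices to compute and compare them.
Buchberger on the first generating set:
f_1 = 7/4x - 7/4, LT = x.
f_2 = 7xy - 2y^2 + 2y + 11, LT = xy.

S(f_1,f_2): lcm = xy. S = 2/7y^2 - 9/7y - 11/7.
  reduce S modulo (f_1, f_2):
  remainder 2/7y^2 - 9/7y - 11/7 ≠ 0; add g_3 = 2/7y^2 - 9/7y - 11/7 to the basis.

The other S-polynomials (S(f_1,g_3), S(f_2,g_3)) all reduce to 0 modulo the current basis, so we have a Gröbner basis.
Inter-reduce: drop elements whose leading term is divisible by another's, tail-reduce, and make monic.
Reduced Gröbner basis: {y^2 - 9/2y - 11/2, x - 1}.

Buchberger on the second generating set:
h_1 = 21x - 9, LT = x.
h_2 = 7xy - 2y^2 + 7x + 2y + 4, LT = xy.

S(h_1,h_2): lcm = xy. S = 2/7y^2 - x - 5/7y - 4/7.
  reduce S modulo (h_1, h_2):
  remainder 2/7y^2 - 5/7y - 1 ≠ 0; add k_3 = 2/7y^2 - 5/7y - 1 to the basis.

The other S-polynomials (S(h_1,k_3), S(h_2,k_3)) all reduce to 0 modulo the current basis, so we have a Gröbner basis.
Inter-reduce: drop elements whose leading term is divisible by another's, tail-reduce, and make monic.
Reduced Gröbner basis: {y^2 - 5/2y - 7/2, x - 3/7}.

Since the reduced bases disagree, the two ideals are not the same.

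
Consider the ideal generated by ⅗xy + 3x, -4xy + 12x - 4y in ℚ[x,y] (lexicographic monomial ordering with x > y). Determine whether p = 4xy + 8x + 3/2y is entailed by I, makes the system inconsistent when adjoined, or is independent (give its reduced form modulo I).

4xy + 8x + 3/2y lies in I (it reduces to 0).

First compute the reduced Gröbner basis of I by Buchberger's algorithm.
f_1 = ⅗xy + 3x, LT = xy.
f_2 = -4xy + 12x - 4y, LT = xy.

S(f_1,f_2): lcm = xy. S = 8x - y.
  leading term x: no divisor's leading term divides it; move 8x to the remainder.
  leading term y: no divisor's leading term divides it; move -y to the remainder.
  remainder 8x - y ≠ 0; add h_3 = 8x - y to the basis.

S(f_1,h_3): lcm = xy. S = 5x + ⅛y².
  leading term x: subtract (⅝)·h_3 from 5x + ⅛y² → ⅛y² + ⅝y
  leading term y²: no divisor's leading term divides it; move ⅛y² to the remainder.
  leading term y: no divisor's leading term divides it; move ⅝y to the remainder.
  remainder ⅛y² + ⅝y ≠ 0; add h_4 = ⅛y² + ⅝y to the basis.

S(f_2,h_3): lcm = xy. S = -3x + ⅛y² + y.
  leading term x: subtract (-⅜)·h_3 from -3x + ⅛y² + y → ⅛y² + ⅝y
  leading term y²: subtract (1)·h_4 from ⅛y² + ⅝y → 0
  remainder 0.

S(f_1,h_4): lcm = xy². S = 0.
  remainder 0.

S(f_2,h_4): lcm = xy². S = -8xy + y².
  leading term xy: subtract (-40/3)·f_1 from -8xy + y² → 40x + y²
  leading term x: subtract (5)·h_3 from 40x + y² → y² + 5y
  leading term y²: subtract (8)·h_4 from y² + 5y → 0
  remainder 0.

S(h_3,h_4): leading monomials are coprime, so the S-polynomial reduces to 0 (Buchberger's first criterion).
Every S-polynomial of the final basis reduces to 0, so we have a Gröbner basis.
Inter-reduce: drop elements whose leading term is divisible by another's, tail-reduce, and make monic.
Reduced Gröbner basis: {x - ⅛y, y² + 5y}.
Label its elements g_1 = x - ⅛y, g_2 = y² + 5y.

Reduce p = 4xy + 8x + 3/2y modulo G:
  leading term xy: subtract (4y)·g_1 from 4xy + 8x + 3/2y → 8x + ½y² + 3/2y
  leading term x: subtract (8)·g_1 from 8x + ½y² + 3/2y → ½y² + 5/2y
  leading term y²: subtract (½)·g_2 from ½y² + 5/2y → 0
  normal form = 0.
Since the normal form is 0, p ∈ I.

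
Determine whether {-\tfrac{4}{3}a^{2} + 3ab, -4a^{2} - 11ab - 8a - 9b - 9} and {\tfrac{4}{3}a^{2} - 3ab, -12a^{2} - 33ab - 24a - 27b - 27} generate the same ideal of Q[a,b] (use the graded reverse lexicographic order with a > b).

Since reduced Gröbner bases are canonical representatives of ideals under a given ordering, it suffices to compute and compare them.
Buchberger on the first generating set:
f_1 = -\tfrac{4}{3}a^{2} + 3ab, LT = a^{2}.
f_2 = -4a^{2} - 11ab - 8a - 9b - 9, LT = a^{2}.

S(f_1,f_2): lcm = a^{2}. S = -5ab - 2a - \tfrac{9}{4}b - \tfrac{9}{4}.
  reduce S modulo (f_1, f_2):
  remainder -5ab - 2a - \tfrac{9}{4}b - \tfrac{9}{4} ≠ 0; add g_3 = -5ab - 2a - \tfrac{9}{4}b - \tfrac{9}{4} to the basis.

S(f_1,g_3): lcm = a^{2}b. S = -\tfrac{9}{4}ab^{2} - \tfrac{2}{5}a^{2} - \tfrac{9}{20}ab - \tfrac{9}{20}a.
  reduce S modulo (f_1, f_2, g_3):
  remainder \tfrac{81}{80}b^{2} - \tfrac{27}{100}a + \tfrac{243}{200}b + \tfrac{81}{400} ≠ 0; add g_4 = \tfrac{81}{80}b^{2} - \tfrac{27}{100}a + \tfrac{243}{200}b + \tfrac{81}{400} to the basis.

The other S-polynomials (S(f_2,g_3), S(f_1,g_4), S(f_2,g_4), S(g_3,g_4)) all reduce to 0 modulo the current basis, so we have a Gröbner basis.
Inter-reduce: drop elements whose leading term is divisible by another's, tail-reduce, and make monic.
Reduced Gröbner basis: {a^{2} + \tfrac{9}{10}a + \tfrac{81}{80}b + \tfrac{81}{80}, ab + \tfrac{2}{5}a + \tfrac{9}{20}b + \tfrac{9}{20}, b^{2} - \tfrac{4}{15}a + \tfrac{6}{5}b + \tfrac{1}{5}}.

Buchberger on the second generating set:
h_1 = \tfrac{4}{3}a^{2} - 3ab, LT = a^{2}.
h_2 = -12a^{2} - 33ab - 24a - 27b - 27, LT = a^{2}.

S(h_1,h_2): lcm = a^{2}. S = -5ab - 2a - \tfrac{9}{4}b - \tfrac{9}{4}.
  reduce S modulo (h_1, h_2):
  remainder -5ab - 2a - \tfrac{9}{4}b - \tfrac{9}{4} ≠ 0; add k_3 = -5ab - 2a - \tfrac{9}{4}b - \tfrac{9}{4} to the basis.

S(h_1,k_3): lcm = a^{2}b. S = -\tfrac{9}{4}ab^{2} - \tfrac{2}{5}a^{2} - \tfrac{9}{20}ab - \tfrac{9}{20}a.
  reduce S modulo (h_1, h_2, k_3):
  remainder \tfrac{81}{80}b^{2} - \tfrac{27}{100}a + \tfrac{243}{200}b + \tfrac{81}{400} ≠ 0; add k_4 = \tfrac{81}{80}b^{2} - \tfrac{27}{100}a + \tfrac{243}{200}b + \tfrac{81}{400} to the basis.

The other S-polynomials (S(h_2,k_3), S(h_1,k_4), S(h_2,k_4), S(k_3,k_4)) all reduce to 0 modulo the current basis, so we have a Gröbner basis.
Inter-reduce: drop elements whose leading term is divisible by another's, tail-reduce, and make monic.
Reduced Gröbner basis: {a^{2} + \tfrac{9}{10}a + \tfrac{81}{80}b + \tfrac{81}{80}, ab + \tfrac{2}{5}a + \tfrac{9}{20}b + \tfrac{9}{20}, b^{2} - \tfrac{4}{15}a + \tfrac{6}{5}b + \tfrac{1}{5}}.

Same reduced basis, so the two generating sets span the same ideal.

Yes, the ideals are equal.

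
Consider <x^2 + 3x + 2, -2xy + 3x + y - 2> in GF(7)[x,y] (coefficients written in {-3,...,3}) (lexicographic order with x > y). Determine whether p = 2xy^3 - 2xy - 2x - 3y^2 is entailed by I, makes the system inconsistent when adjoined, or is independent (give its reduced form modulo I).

First compute the reduced Gröbner basis of I by Buchberger's algorithm.
f_1 = x^2 + 3x + 2, LT = x^2.
f_2 = -2xy + 3x + y - 2, LT = xy.

S(f_1,f_2): lcm = x^2y. S = -2x^2 - x + 2y.
  reduce S modulo (f_1, f_2):
  remainder -2x + 2y - 3 ≠ 0; add h_3 = -2x + 2y - 3 to the basis.

S(f_2,h_3): lcm = xy. S = 2x + y^2 - 2y + 1.
  reduce S modulo (f_1, f_2, h_3):
  remainder y^2 - 2 ≠ 0; add h_4 = y^2 - 2 to the basis.

The other S-polynomials (S(f_1,h_3), S(f_1,h_4), S(f_2,h_4), S(h_3,h_4)) all reduce to 0 modulo the current basis, so we have a Gröbner basis.
Inter-reduce: drop elements whose leading term is divisible by another's, tail-reduce, and make monic.
Reduced Gröbner basis: {x - y - 2, y^2 - 2}.
Label its elements g_1 = x - y - 2, g_2 = y^2 - 2.

Reduce p = 2xy^3 - 2xy - 2x - 3y^2 modulo G:
  leading term xy^3: subtract (2y^3)·g_1 from 2xy^3 - 2xy - 2x - 3y^2 → -2xy - 2x + 2y^4 - 3y^3 - 3y^2
  leading term xy: subtract (-2y)·g_1 from -2xy - 2x + 2y^4 - 3y^3 - 3y^2 → -2x + 2y^4 - 3y^3 + 2y^2 + 3y
  leading term x: subtract (-2)·g_1 from -2x + 2y^4 - 3y^3 + 2y^2 + 3y → 2y^4 - 3y^3 + 2y^2 + y + 3
  leading term y^4: subtract (2y^2)·g_2 from 2y^4 - 3y^3 + 2y^2 + y + 3 → -3y^3 - y^2 + y + 3
  leading term y^3: subtract (-3y)·g_2 from -3y^3 - y^2 + y + 3 → -y^2 + 2y + 3
  leading term y^2: subtract (-1)·g_2 from -y^2 + 2y + 3 → 2y + 1
  leading term y: no divisor's leading term divides it; move 2y to the remainder.
  leading term 1: no divisor's leading term divides it; move 1 to the remainder.
  normal form = 2y + 1.
The normal form is nonzero, so p ∉ I. Since p minus its normal form lies in I, I + (p) = I + (r) where r = 2y + 1; decide whether this ideal is the whole ring.
Run Buchberger on G together with r (pairs among the g_i already reduce to 0 since G is a Gröbner basis):
g_1 = x - y - 2, LT = x.
g_2 = y^2 - 2, LT = y^2.
r = 2y + 1, LT = y.

The S-polynomials (S(g_1,g_2), S(g_1,r), S(g_2,r)) all reduce to 0 modulo the current basis, so we have a Gröbner basis.
Inter-reduce: drop elements whose leading term is divisible by another's, tail-reduce, and make monic.
Reduced Gröbner basis: {x + 2, y - 3}.
The reduced Gröbner basis of I + (p) is {x + 2, y - 3} ≠ {1}, a proper ideal, so the enlarged system stays consistent: p is independent of I, with normal form 2y + 1.

Ideal membership is decidable via reduction modulo a Gröbner basis.

2xy^3 - 2xy - 2x - 3y^2 is independent of I; its normal form modulo I is 2y + 1.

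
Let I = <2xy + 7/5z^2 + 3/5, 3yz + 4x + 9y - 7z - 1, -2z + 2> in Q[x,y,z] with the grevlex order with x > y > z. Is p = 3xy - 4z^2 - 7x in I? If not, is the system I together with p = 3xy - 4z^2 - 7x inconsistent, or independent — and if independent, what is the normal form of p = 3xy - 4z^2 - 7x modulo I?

First compute the reduced Gröbner basis of I by Buchberger's algorithm.
f_1 = 2xy + 7/5z^2 + 3/5, LT = xy.
f_2 = 3yz + 4x + 9y - 7z - 1, LT = yz.
f_3 = -2z + 2, LT = z.

S(f_1,f_2): lcm = xyz. S = 7/10z^3 - 4/3x^2 - 3xy + 7/3xz + 1/3x + 3/10z.
  reduce S modulo (f_1, f_2, f_3):
  remainder -4/3x^2 + 8/3x + 4 ≠ 0; add h_4 = -4/3x^2 + 8/3x + 4 to the basis.

S(f_2,f_3): lcm = yz. S = 4/3x + 4y - 7/3z - 1/3.
  reduce S modulo (f_1, f_2, f_3, h_4):
  remainder 4/3x + 4y - 8/3 ≠ 0; add h_5 = 4/3x + 4y - 8/3 to the basis.

S(f_1,h_5): lcm = xy. S = -3y^2 + 7/10z^2 + 2y + 3/10.
  reduce S modulo (f_1, f_2, f_3, h_4, h_5):
  remainder -3y^2 + 2y + 1 ≠ 0; add h_6 = -3y^2 + 2y + 1 to the basis.

The other S-polynomials (S(f_1,f_3), S(f_1,h_4), S(f_2,h_4), S(f_3,h_4), S(f_2,h_5), S(f_3,h_5), S(h_4,h_5), S(f_1,h_6), S(f_2,h_6), S(f_3,h_6), S(h_4,h_6), S(h_5,h_6)) all reduce to 0 modulo the current basis, so we have a Gröbner basis.
Inter-reduce: drop elements whose leading term is divisible by another's, tail-reduce, and make monic.
Reduced Gröbner basis: {y^2 - 2/3y - 1/3, x + 3y - 2, z - 1}.
Label its elements g_1 = y^2 - 2/3y - 1/3, g_2 = x + 3y - 2, g_3 = z - 1.

Reduce p = 3xy - 4z^2 - 7x modulo G:
  leading term xy: subtract (3y)·g_2 from 3xy - 4z^2 - 7x → -9y^2 - 4z^2 - 7x + 6y
  leading term y^2: subtract (-9)·g_1 from -9y^2 - 4z^2 - 7x + 6y → -4z^2 - 7x - 3
  leading term z^2: subtract (-4z)·g_3 from -4z^2 - 7x - 3 → -7x - 4z - 3
  leading term x: subtract (-7)·g_2 from -7x - 4z - 3 → 21y - 4z - 17
  leading term y: no divisor's leading term divides it; move 21y to the remainder.
  leading term z: subtract (-4)·g_3 from -4z - 17 → -21
  leading term 1: no divisor's leading term divides it; move -21 to the remainder.
  normal form = 21y - 21.
The normal form is nonzero, so p ∉ I. Since p minus its normal form lies in I, I + (p) = I + (r) where r = 21y - 21; decide whether this ideal is the whole ring.
Run Buchberger on G together with r (pairs among the g_i already reduce to 0 since G is a Gröbner basis):
g_1 = y^2 - 2/3y - 1/3, LT = y^2.
g_2 = x + 3y - 2, LT = x.
g_3 = z - 1, LT = z.
r = 21y - 21, LT = y.

The S-polynomials (S(g_1,g_2), S(g_1,g_3), S(g_1,r), S(g_2,g_3), S(g_2,r), S(g_3,r)) all reduce to 0 modulo the current basis, so we have a Gröbner basis.
Inter-reduce: drop elements whose leading term is divisible by another's, tail-reduce, and make monic.
Reduced Gröbner basis: {x + 1, y - 1, z - 1}.
The reduced Gröbner basis of I + (p) is {x + 1, y - 1, z - 1} ≠ {1}, a proper ideal, so the enlarged system stays consistent: p is independent of I, with normal form 21y - 21.

3xy - 4z^2 - 7x is independent of I; its normal form modulo I is 21y - 21.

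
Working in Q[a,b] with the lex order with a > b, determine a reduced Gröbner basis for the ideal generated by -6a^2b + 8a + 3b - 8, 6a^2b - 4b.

G = {a - 1/8b - 1, b^3 + 16b^2 + 64/3b}

f_1 = -6a^2b + 8a + 3b - 8, LT = a^2b.
f_2 = 6a^2b - 4b, LT = a^2b.

S(f_1,f_2): lcm = a^2b. S = -4/3a + 1/6b + 4/3.
  leading term a: no divisor's leading term divides it; move -4/3a to the remainder.
  leading term b: no divisor's leading term divides it; move 1/6b to the remainder.
  leading term 1: no divisor's leading term divides it; move 4/3 to the remainder.
  remainder -4/3a + 1/6b + 4/3 ≠ 0; add g_3 = -4/3a + 1/6b + 4/3 to the basis.

S(f_1,g_3): lcm = a^2b. S = 1/8ab^2 + ab - 4/3a - 1/2b + 4/3.
  leading term ab^2: subtract (-3/32b^2)·g_3 from 1/8ab^2 + ab - 4/3a - 1/2b + 4/3 → ab - 4/3a + 1/64b^3 + 1/8b^2 - 1/2b + 4/3
  leading term ab: subtract (-3/4b)·g_3 from ab - 4/3a + 1/64b^3 + 1/8b^2 - 1/2b + 4/3 → -4/3a + 1/64b^3 + 1/4b^2 + 1/2b + 4/3
  leading term a: subtract (1)·g_3 from -4/3a + 1/64b^3 + 1/4b^2 + 1/2b + 4/3 → 1/64b^3 + 1/4b^2 + 1/3b
  leading term b^3: no divisor's leading term divides it; move 1/64b^3 to the remainder.
  leading term b^2: no divisor's leading term divides it; move 1/4b^2 to the remainder.
  leading term b: no divisor's leading term divides it; move 1/3b to the remainder.
  remainder 1/64b^3 + 1/4b^2 + 1/3b ≠ 0; add g_4 = 1/64b^3 + 1/4b^2 + 1/3b to the basis.

S(f_2,g_3): lcm = a^2b. S = 1/8ab^2 + ab - 2/3b.
  leading term ab^2: subtract (-3/32b^2)·g_3 from 1/8ab^2 + ab - 2/3b → ab + 1/64b^3 + 1/8b^2 - 2/3b
  leading term ab: subtract (-3/4b)·g_3 from ab + 1/64b^3 + 1/8b^2 - 2/3b → 1/64b^3 + 1/4b^2 + 1/3b
  leading term b^3: subtract (1)·g_4 from 1/64b^3 + 1/4b^2 + 1/3b → 0
  remainder 0.

S(f_1,g_4): lcm = a^2b^3. S = -16a^2b^2 - 64/3a^2b - 4/3ab^2 - 1/2b^3 + 4/3b^2.
  leading term a^2b^2: subtract (8/3b)·f_1 from -16a^2b^2 - 64/3a^2b - 4/3ab^2 - 1/2b^3 + 4/3b^2 → -64/3a^2b - 4/3ab^2 - 64/3ab - 1/2b^3 - 20/3b^2 + 64/3b
  leading term a^2b: subtract (32/9)·f_1 from -64/3a^2b - 4/3ab^2 - 64/3ab - 1/2b^3 - 20/3b^2 + 64/3b → -4/3ab^2 - 64/3ab - 256/9a - 1/2b^3 - 20/3b^2 + 32/3b + 256/9
  leading term ab^2: subtract (b^2)·g_3 from -4/3ab^2 - 64/3ab - 256/9a - 1/2b^3 - 20/3b^2 + 32/3b + 256/9 → -64/3ab - 256/9a - 2/3b^3 - 8b^2 + 32/3b + 256/9
  leading term ab: subtract (16b)·g_3 from -64/3ab - 256/9a - 2/3b^3 - 8b^2 + 32/3b + 256/9 → -256/9a - 2/3b^3 - 32/3b^2 - 32/3b + 256/9
  leading term a: subtract (64/3)·g_3 from -256/9a - 2/3b^3 - 32/3b^2 - 32/3b + 256/9 → -2/3b^3 - 32/3b^2 - 128/9b
  leading term b^3: subtract (-128/3)·g_4 from -2/3b^3 - 32/3b^2 - 128/9b → 0
  remainder 0.

S(f_2,g_4): lcm = a^2b^3. S = -16a^2b^2 - 64/3a^2b - 2/3b^3.
  leading term a^2b^2: subtract (8/3b)·f_1 from -16a^2b^2 - 64/3a^2b - 2/3b^3 → -64/3a^2b - 64/3ab - 2/3b^3 - 8b^2 + 64/3b
  leading term a^2b: subtract (32/9)·f_1 from -64/3a^2b - 64/3ab - 2/3b^3 - 8b^2 + 64/3b → -64/3ab - 256/9a - 2/3b^3 - 8b^2 + 32/3b + 256/9
  leading term ab: subtract (16b)·g_3 from -64/3ab - 256/9a - 2/3b^3 - 8b^2 + 32/3b + 256/9 → -256/9a - 2/3b^3 - 32/3b^2 - 32/3b + 256/9
  leading term a: subtract (64/3)·g_3 from -256/9a - 2/3b^3 - 32/3b^2 - 32/3b + 256/9 → -2/3b^3 - 32/3b^2 - 128/9b
  leading term b^3: subtract (-128/3)·g_4 from -2/3b^3 - 32/3b^2 - 128/9b → 0
  remainder 0.

S(g_3,g_4): leading monomials are coprime, so the S-polynomial reduces to 0 (Buchberger's first criterion).
Every S-polynomial of the final basis reduces to 0, so we have a Gröbner basis.
Inter-reduce: drop elements whose leading term is divisible by another's, tail-reduce, and make monic.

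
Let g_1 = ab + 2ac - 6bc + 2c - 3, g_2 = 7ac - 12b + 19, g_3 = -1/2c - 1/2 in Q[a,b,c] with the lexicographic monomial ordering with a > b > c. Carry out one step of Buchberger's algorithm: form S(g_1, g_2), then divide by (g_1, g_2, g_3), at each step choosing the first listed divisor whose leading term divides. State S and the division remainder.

S(g_1, g_2) = 2ac^2 + 12/7b^2 - 6bc^2 - 19/7b + 2c^2 - 3c; remainder on division = 12/7b^2 - 85/7b + 73/7.

lcm(LM(g_1), LM(g_2)) = abc.
S = (lcm/LT(g_1))·g_1 − (lcm/LT(g_2))·g_2 = 2ac^2 + 12/7b^2 - 6bc^2 - 19/7b + 2c^2 - 3c.
Reduce S modulo (g_1, g_2, g_3) in that order:
  leading term ac^2: subtract (2/7c)·g_2 from 2ac^2 + 12/7b^2 - 6bc^2 - 19/7b + 2c^2 - 3c → 12/7b^2 - 6bc^2 + 24/7bc - 19/7b + 2c^2 - 59/7c
  leading term b^2: no divisor's leading term divides it; move 12/7b^2 to the remainder.
  leading term bc^2: subtract (12bc)·g_3 from -6bc^2 + 24/7bc - 19/7b + 2c^2 - 59/7c → 66/7bc - 19/7b + 2c^2 - 59/7c
  leading term bc: subtract (-132/7b)·g_3 from 66/7bc - 19/7b + 2c^2 - 59/7c → -85/7b + 2c^2 - 59/7c
  leading term b: no divisor's leading term divides it; move -85/7b to the remainder.
  leading term c^2: subtract (-4c)·g_3 from 2c^2 - 59/7c → -73/7c
  leading term c: subtract (146/7)·g_3 from -73/7c → 73/7
  leading term 1: no divisor's leading term divides it; move 73/7 to the remainder.
The remainder 12/7b^2 - 85/7b + 73/7 is nonzero, so it would be added as the next basis element.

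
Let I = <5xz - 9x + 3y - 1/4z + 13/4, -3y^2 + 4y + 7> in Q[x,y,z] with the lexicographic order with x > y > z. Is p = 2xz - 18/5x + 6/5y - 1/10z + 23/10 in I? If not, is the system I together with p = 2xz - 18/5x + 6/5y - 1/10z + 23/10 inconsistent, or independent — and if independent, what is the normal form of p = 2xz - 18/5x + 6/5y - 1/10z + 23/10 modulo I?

First compute the reduced Gröbner basis of I by Buchberger's algorithm.
f_1 = 5xz - 9x + 3y - 1/4z + 13/4, LT = xz.
f_2 = -3y^2 + 4y + 7, LT = y^2.

The S-polynomials (S(f_1,f_2)) all reduce to 0 modulo the current basis, so we have a Gröbner basis.
Inter-reduce: drop elements whose leading term is divisible by another's, tail-reduce, and make monic.
Reduced Gröbner basis: {xz - 9/5x + 3/5y - 1/20z + 13/20, y^2 - 4/3y - 7/3}.
Label its elements g_1 = xz - 9/5x + 3/5y - 1/20z + 13/20, g_2 = y^2 - 4/3y - 7/3.

Reduce p = 2xz - 18/5x + 6/5y - 1/10z + 23/10 modulo G:
  leading term xz: subtract (2)·g_1 from 2xz - 18/5x + 6/5y - 1/10z + 23/10 → 1
  leading term 1: no divisor's leading term divides it; move 1 to the remainder.
  normal form = 1.
The normal form is nonzero, so p ∉ I. Since p minus its normal form lies in I, I + (p) = I + (r) where r = 1; decide whether this ideal is the whole ring.
Here r = 1 is a nonzero constant, hence a unit: 1 ∈ I + (p), the Gröbner basis of I + (p) is {1}, and the enlarged system has no common solution — adjoining p is inconsistent.

Adjoining 2xz - 18/5x + 6/5y - 1/10z + 23/10 makes the ideal the whole ring: the system is inconsistent.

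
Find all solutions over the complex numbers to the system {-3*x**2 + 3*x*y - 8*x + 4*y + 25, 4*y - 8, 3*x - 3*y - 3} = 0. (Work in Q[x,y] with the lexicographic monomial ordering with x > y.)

Compute a lex Gröbner basis by Buchberger's algorithm.
f_1 = -3*x**2 + 3*x*y - 8*x + 4*y + 25, LT = x**2.
f_2 = 4*y - 8, LT = y.
f_3 = 3*x - 3*y - 3, LT = x.

The S-polynomials (S(f_1,f_2), S(f_1,f_3), S(f_2,f_3)) all reduce to 0 modulo the current basis, so we have a Gröbner basis.
Inter-reduce: drop elements whose leading term is divisible by another's, tail-reduce, and make monic.
Reduced Gröbner basis: {x - 3, y - 2}.

From the last basis element, y - 2 = 0, so y takes values in {2}. Each choice, substituted upward through the basis, yields the corresponding point(s) of the solution set.
  y = 2: the earlier basis element becomes x - 3 = 0, giving x = 3 — point (3, 2).
A lex Gröbner basis triangularizes the system, enabling back-substitution.

{(3, 2)}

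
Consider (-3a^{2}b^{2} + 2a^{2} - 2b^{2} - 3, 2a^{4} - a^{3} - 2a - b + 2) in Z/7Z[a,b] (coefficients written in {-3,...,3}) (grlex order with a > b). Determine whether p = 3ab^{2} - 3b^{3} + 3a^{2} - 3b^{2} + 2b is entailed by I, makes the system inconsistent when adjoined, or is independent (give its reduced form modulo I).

First compute the reduced Gröbner basis of I by Buchberger's algorithm.
f_1 = -3a^{2}b^{2} + 2a^{2} - 2b^{2} - 3, LT = a^{2}b^{2}.
f_2 = 2a^{4} - a^{3} - 2a - b + 2, LT = a^{4}.

S(f_1,f_2): lcm = a^{4}b^{2}. S = -3a^{3}b^{2} - 3a^{4} + 3a^{2}b^{2} + ab^{2} - 3b^{3} + a^{2} - b^{2}.
  reduce S modulo (f_1, f_2):
  remainder 3ab^{2} - 3b^{3} + 3a^{2} - 3b^{2} + 2b ≠ 0; add h_3 = 3ab^{2} - 3b^{3} + 3a^{2} - 3b^{2} + 2b to the basis.

S(f_1,h_3): lcm = a^{2}b^{2}. S = ab^{3} - a^{3} + ab^{2} - 3a^{2} - 3ab + 3b^{2} + 1.
  reduce S modulo (f_1, f_2, h_3):
  remainder b^{4} - a^{3} - a^{2}b + 2b^{3} + 3a^{2} - 3ab + b^{2} - 3b + 1 ≠ 0; add h_4 = b^{4} - a^{3} - a^{2}b + 2b^{3} + 3a^{2} - 3ab + b^{2} - 3b + 1 to the basis.

The other S-polynomials (S(f_2,h_3), S(f_1,h_4), S(f_2,h_4), S(h_3,h_4)) all reduce to 0 modulo the current basis, so we have a Gröbner basis.
Inter-reduce: drop elements whose leading term is divisible by another's, tail-reduce, and make monic.
Reduced Gröbner basis: {a^{4} + 3a^{3} - a + 3b + 1, b^{4} - a^{3} - a^{2}b + 2b^{3} + 3a^{2} - 3ab + b^{2} - 3b + 1, ab^{2} - b^{3} + a^{2} - b^{2} + 3b}.
Label its elements g_1 = a^{4} + 3a^{3} - a + 3b + 1, g_2 = b^{4} - a^{3} - a^{2}b + 2b^{3} + 3a^{2} - 3ab + b^{2} - 3b + 1, g_3 = ab^{2} - b^{3} + a^{2} - b^{2} + 3b.

Reduce p = 3ab^{2} - 3b^{3} + 3a^{2} - 3b^{2} + 2b modulo G:
  leading term ab^{2}: subtract (3)·g_3 from 3ab^{2} - 3b^{3} + 3a^{2} - 3b^{2} + 2b → 0
  normal form = 0.
Since the normal form is 0, p ∈ I.

Ideal membership is decidable via reduction modulo a Gröbner basis.

3ab^{2} - 3b^{3} + 3a^{2} - 3b^{2} + 2b lies in I (it reduces to 0).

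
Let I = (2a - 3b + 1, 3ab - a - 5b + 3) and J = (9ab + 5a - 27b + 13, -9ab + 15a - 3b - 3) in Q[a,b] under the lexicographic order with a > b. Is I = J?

For a fixed monomial order, each ideal has a unique reduced Gröbner basis; comparing bases decides equality.
Buchberger on the first generating set:
f_1 = 2a - 3b + 1, LT = a.
f_2 = 3ab - a - 5b + 3, LT = ab.

S(f_1,f_2): lcm = ab. S = \tfrac{1}{3}a - \tfrac{3}{2}b^{2} + \tfrac{13}{6}b - 1.
  leading term a: subtract (\tfrac{1}{6})·f_1 from \tfrac{1}{3}a - \tfrac{3}{2}b^{2} + \tfrac{13}{6}b - 1 → -\tfrac{3}{2}b^{2} + \tfrac{8}{3}b - \tfrac{7}{6}
  leading term b^{2}: no divisor's leading term divides it; move -\tfrac{3}{2}b^{2} to the remainder.
  leading term b: no divisor's leading term divides it; move \tfrac{8}{3}b to the remainder.
  leading term 1: no divisor's leading term divides it; move -\tfrac{7}{6} to the remainder.
  remainder -\tfrac{3}{2}b^{2} + \tfrac{8}{3}b - \tfrac{7}{6} ≠ 0; add g_3 = -\tfrac{3}{2}b^{2} + \tfrac{8}{3}b - \tfrac{7}{6} to the basis.

The other S-polynomials (S(f_1,g_3), S(f_2,g_3)) all reduce to 0 modulo the current basis, so we have a Gröbner basis.
Inter-reduce: drop elements whose leading term is divisible by another's, tail-reduce, and make monic.
Reduced Gröbner basis: {a - \tfrac{3}{2}b + \tfrac{1}{2}, b^{2} - \tfrac{16}{9}b + \tfrac{7}{9}}.

Buchberger on the second generating set:
h_1 = 9ab + 5a - 27b + 13, LT = ab.
h_2 = -9ab + 15a - 3b - 3, LT = ab.

S(h_1,h_2): lcm = ab. S = \tfrac{20}{9}a - \tfrac{10}{3}b + \tfrac{10}{9}.
  leading term a: no divisor's leading term divides it; move \tfrac{20}{9}a to the remainder.
  leading term b: no divisor's leading term divides it; move -\tfrac{10}{3}b to the remainder.
  leading term 1: no divisor's leading term divides it; move \tfrac{10}{9} to the remainder.
  remainder \tfrac{20}{9}a - \tfrac{10}{3}b + \tfrac{10}{9} ≠ 0; add k_3 = \tfrac{20}{9}a - \tfrac{10}{3}b + \tfrac{10}{9} to the basis.

S(h_1,k_3): lcm = ab. S = \tfrac{5}{9}a + \tfrac{3}{2}b^{2} - \tfrac{7}{2}b + \tfrac{13}{9}.
  leading term a: subtract (\tfrac{1}{4})·k_3 from \tfrac{5}{9}a + \tfrac{3}{2}b^{2} - \tfrac{7}{2}b + \tfrac{13}{9} → \tfrac{3}{2}b^{2} - \tfrac{8}{3}b + \tfrac{7}{6}
  leading term b^{2}: no divisor's leading term divides it; move \tfrac{3}{2}b^{2} to the remainder.
  leading term b: no divisor's leading term divides it; move -\tfrac{8}{3}b to the remainder.
  leading term 1: no divisor's leading term divides it; move \tfrac{7}{6} to the remainder.
  remainder \tfrac{3}{2}b^{2} - \tfrac{8}{3}b + \tfrac{7}{6} ≠ 0; add k_4 = \tfrac{3}{2}b^{2} - \tfrac{8}{3}b + \tfrac{7}{6} to the basis.

The other S-polynomials (S(h_2,k_3), S(h_1,k_4), S(h_2,k_4), S(k_3,k_4)) all reduce to 0 modulo the current basis, so we have a Gröbner basis.
Inter-reduce: drop elements whose leading term is divisible by another's, tail-reduce, and make monic.
Reduced Gröbner basis: {a - \tfrac{3}{2}b + \tfrac{1}{2}, b^{2} - \tfrac{16}{9}b + \tfrac{7}{9}}.

The two bases agree; hence the ideals are identical.

Yes, the ideals are equal.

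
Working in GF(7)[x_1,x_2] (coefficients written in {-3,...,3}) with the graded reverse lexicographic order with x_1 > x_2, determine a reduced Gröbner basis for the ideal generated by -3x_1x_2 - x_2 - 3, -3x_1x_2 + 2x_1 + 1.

G = {x_2^2 + x_2 - 2, x_1 - 3x_2 + 2}

f_1 = -3x_1x_2 - x_2 - 3, LT = x_1x_2.
f_2 = -3x_1x_2 + 2x_1 + 1, LT = x_1x_2.

S(f_1,f_2): lcm = x_1x_2. S = 3x_1 - 2x_2 - 1.
  leading term x_1: no divisor's leading term divides it; move 3x_1 to the remainder.
  leading term x_2: no divisor's leading term divides it; move -2x_2 to the remainder.
  leading term 1: no divisor's leading term divides it; move -1 to the remainder.
  remainder 3x_1 - 2x_2 - 1 ≠ 0; add g_3 = 3x_1 - 2x_2 - 1 to the basis.

S(f_1,g_3): lcm = x_1x_2. S = 3x_2^2 + 3x_2 + 1.
  leading term x_2^2: no divisor's leading term divides it; move 3x_2^2 to the remainder.
  leading term x_2: no divisor's leading term divides it; move 3x_2 to the remainder.
  leading term 1: no divisor's leading term divides it; move 1 to the remainder.
  remainder 3x_2^2 + 3x_2 + 1 ≠ 0; add g_4 = 3x_2^2 + 3x_2 + 1 to the basis.

The other S-polynomials (S(f_2,g_3), S(f_1,g_4), S(f_2,g_4), S(g_3,g_4)) all reduce to 0 modulo the current basis, so we have a Gröbner basis.
Inter-reduce: drop elements whose leading term is divisible by another's, tail-reduce, and make monic.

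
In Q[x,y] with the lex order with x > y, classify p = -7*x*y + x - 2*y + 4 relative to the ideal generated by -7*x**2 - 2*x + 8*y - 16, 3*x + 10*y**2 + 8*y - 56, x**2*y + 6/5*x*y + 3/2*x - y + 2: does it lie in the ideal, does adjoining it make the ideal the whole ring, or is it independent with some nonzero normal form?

First compute the reduced Gröbner basis of I by Buchberger's algorithm.
f_1 = -7*x**2 - 2*x + 8*y - 16, LT = x**2.
f_2 = 3*x + 10*y**2 + 8*y - 56, LT = x.
f_3 = x**2*y + 6/5*x*y + 3/2*x - y + 2, LT = x**2*y.

S(f_1,f_2): lcm = x**2. S = -10/3*x*y**2 - 8/3*x*y + 398/21*x - 8/7*y + 16/7.
  reduce S modulo (f_1, f_2, f_3):
  remainder 100/9*y**4 + 160/9*y**3 - 828/7*y**2 - 6392/63*y + 22432/63 ≠ 0; add h_4 = 100/9*y**4 + 160/9*y**3 - 828/7*y**2 - 6392/63*y + 22432/63 to the basis.

S(f_1,f_3): lcm = x**2*y. S = -32/35*x*y - 3/2*x - 8/7*y**2 + 23/7*y - 2.
  reduce S modulo (f_1, f_2, f_3, h_4):
  remainder 64/21*y**3 + 661/105*y**2 - 1027/105*y - 30 ≠ 0; add h_5 = 64/21*y**3 + 661/105*y**2 - 1027/105*y - 30 to the basis.

S(f_3,h_4): lcm = x**2*y**4. S = -8/5*x**2*y**3 + 1863/175*x**2*y**2 + 1598/175*x**2*y - 5608/175*x**2 + 6/5*x*y**4 + 3/2*x*y**3 - y**4 + 2*y**3.
  reduce S modulo (f_1, f_2, f_3, h_4, h_5):
  remainder -94978719/548800*y**2 - 1063842111/13720000*y + 5812778061/6860000 ≠ 0; add h_6 = -94978719/548800*y**2 - 1063842111/13720000*y + 5812778061/6860000 to the basis.

S(f_3,h_5): lcm = x**2*y**3. S = -661/320*x**2*y**2 + 1027/320*x**2*y + 315/32*x**2 + 6/5*x*y**3 + 3/2*x*y**2 - y**3 + 2*y**2.
  reduce S modulo (f_1, f_2, f_3, h_4, h_5, h_6):
  remainder 640979341373/52765955000*y - 640979341373/26382977500 ≠ 0; add h_7 = 640979341373/52765955000*y - 640979341373/26382977500 to the basis.

The other S-polynomials (S(f_2,f_3), S(f_1,h_4), S(f_2,h_4), S(f_1,h_5), S(f_2,h_5), S(h_4,h_5), S(f_1,h_6), S(f_2,h_6), S(f_3,h_6), S(h_4,h_6), S(h_5,h_6), S(f_1,h_7), S(f_2,h_7), S(f_3,h_7), S(h_4,h_7), S(h_5,h_7), S(h_6,h_7)) all reduce to 0 modulo the current basis, so we have a Gröbner basis.
Inter-reduce: drop elements whose leading term is divisible by another's, tail-reduce, and make monic.
Reduced Gröbner basis: {x, y - 2}.
Label its elements g_1 = x, g_2 = y - 2.

Reduce p = -7*x*y + x - 2*y + 4 modulo G:
  leading term x*y: subtract (-7*y)·g_1 from -7*x*y + x - 2*y + 4 → x - 2*y + 4
  leading term x: subtract (1)·g_1 from x - 2*y + 4 → -2*y + 4
  leading term y: subtract (-2)·g_2 from -2*y + 4 → 0
  normal form = 0.
Since the normal form is 0, p ∈ I.

-7*x*y + x - 2*y + 4 lies in I (it reduces to 0).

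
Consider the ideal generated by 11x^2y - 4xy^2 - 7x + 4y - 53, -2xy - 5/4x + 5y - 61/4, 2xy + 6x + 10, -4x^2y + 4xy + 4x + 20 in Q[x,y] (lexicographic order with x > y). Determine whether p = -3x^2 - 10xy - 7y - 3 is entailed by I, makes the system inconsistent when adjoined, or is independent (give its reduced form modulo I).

-3x^2 - 10xy - 7y - 3 lies in I (it reduces to 0).

First compute the reduced Gröbner basis of I by Buchberger's algorithm.
f_1 = 11x^2y - 4xy^2 - 7x + 4y - 53, LT = x^2y.
f_2 = -2xy - 5/4x + 5y - 61/4, LT = xy.
f_3 = 2xy + 6x + 10, LT = xy.
f_4 = -4x^2y + 4xy + 4x + 20, LT = x^2y.

S(f_1,f_2): lcm = x^2y. S = -5/8x^2 - 4/11xy^2 + 5/2xy - 727/88x + 4/11y - 53/11.
  reduce S modulo (f_1, f_2, f_3, f_4):
  remainder -5/8x^2 - 877/88x - 10/11y^2 + 219/22y - 1127/44 ≠ 0; add h_5 = -5/8x^2 - 877/88x - 10/11y^2 + 219/22y - 1127/44 to the basis.

S(f_1,f_3): lcm = x^2y. S = -3x^2 - 4/11xy^2 - 62/11x + 4/11y - 53/11.
  reduce S modulo (f_1, f_2, f_3, f_4, h_5):
  remainder 37011/880x + 38/11y^2 - 9697/220y + 102427/880 ≠ 0; add h_6 = 37011/880x + 38/11y^2 - 9697/220y + 102427/880 to the basis.

S(f_1,f_4): lcm = x^2y. S = -4/11xy^2 + xy + 4/11x + 4/11y + 2/11.
  reduce S modulo (f_1, f_2, f_3, f_4, h_5, h_6):
  remainder -32420/37011y^2 + 213989/37011y - 22946/2847 ≠ 0; add h_7 = -32420/37011y^2 + 213989/37011y - 22946/2847 to the basis.

S(f_2,f_3): lcm = xy. S = -19/8x - 5/2y + 21/8.
  reduce S modulo (f_1, f_2, f_3, f_4, h_5, h_6, h_7):
  remainder -6000/1621y + 12000/1621 ≠ 0; add h_8 = -6000/1621y + 12000/1621 to the basis.

The other S-polynomials (S(f_2,f_4), S(f_3,f_4), S(f_1,h_5), S(f_2,h_5), S(f_3,h_5), S(f_4,h_5), S(f_1,h_6), S(f_2,h_6), S(f_3,h_6), S(f_4,h_6), S(h_5,h_6), S(f_1,h_7), S(f_2,h_7), S(f_3,h_7), S(f_4,h_7), S(h_5,h_7), S(h_6,h_7), S(f_1,h_8), S(f_2,h_8), S(f_3,h_8), S(f_4,h_8), S(h_5,h_8), S(h_6,h_8), S(h_7,h_8)) all reduce to 0 modulo the current basis, so we have a Gröbner basis.
Inter-reduce: drop elements whose leading term is divisible by another's, tail-reduce, and make monic.
Reduced Gröbner basis: {x + 1, y - 2}.
Label its elements g_1 = x + 1, g_2 = y - 2.

Reduce p = -3x^2 - 10xy - 7y - 3 modulo G:
  leading term x^2: subtract (-3x)·g_1 from -3x^2 - 10xy - 7y - 3 → -10xy + 3x - 7y - 3
  leading term xy: subtract (-10y)·g_1 from -10xy + 3x - 7y - 3 → 3x + 3y - 3
  leading term x: subtract (3)·g_1 from 3x + 3y - 3 → 3y - 6
  leading term y: subtract (3)·g_2 from 3y - 6 → 0
  normal form = 0.
Since the normal form is 0, p ∈ I.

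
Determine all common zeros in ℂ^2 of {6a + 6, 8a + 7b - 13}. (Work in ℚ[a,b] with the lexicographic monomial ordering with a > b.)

{(-1, 3)}

Compute a lex Gröbner basis by Buchberger's algorithm.
f_1 = 6a + 6, LT = a.
f_2 = 8a + 7b - 13, LT = a.

S(f_1,f_2): lcm = a. S = -⅞b + 21/8.
  leading term b: no divisor's leading term divides it; move -⅞b to the remainder.
  leading term 1: no divisor's leading term divides it; move 21/8 to the remainder.
  remainder -⅞b + 21/8 ≠ 0; add h_3 = -⅞b + 21/8 to the basis.

The other S-polynomials (S(f_1,h_3), S(f_2,h_3)) all reduce to 0 modulo the current basis, so we have a Gröbner basis.
Inter-reduce: drop elements whose leading term is divisible by another's, tail-reduce, and make monic.
Reduced Gröbner basis: {a + 1, b - 3}.

From the last basis element, b - 3 = 0, so b takes values in {3}. Each choice, substituted upward through the basis, yields the corresponding point(s) of the solution set.
  b = 3: the earlier basis element becomes a + 1 = 0, giving a = -1 — point (-1, 3).
Check: every point annihilates each of the original generators.
Zero-dimensionality of the ideal guarantees finitely many solutions over ℂ.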